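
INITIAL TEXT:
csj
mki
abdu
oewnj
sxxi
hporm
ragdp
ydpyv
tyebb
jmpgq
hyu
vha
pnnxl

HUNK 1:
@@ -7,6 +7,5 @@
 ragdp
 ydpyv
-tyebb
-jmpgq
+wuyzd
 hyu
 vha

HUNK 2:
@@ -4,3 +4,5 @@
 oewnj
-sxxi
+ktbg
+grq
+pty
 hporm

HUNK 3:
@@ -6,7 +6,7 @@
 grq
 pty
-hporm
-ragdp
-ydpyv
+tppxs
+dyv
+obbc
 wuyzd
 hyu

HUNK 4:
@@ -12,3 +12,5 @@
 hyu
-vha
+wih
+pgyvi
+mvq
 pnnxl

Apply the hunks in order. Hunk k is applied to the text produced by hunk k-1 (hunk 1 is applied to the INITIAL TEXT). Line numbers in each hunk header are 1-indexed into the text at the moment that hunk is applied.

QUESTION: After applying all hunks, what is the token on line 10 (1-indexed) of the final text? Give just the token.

Answer: obbc

Derivation:
Hunk 1: at line 7 remove [tyebb,jmpgq] add [wuyzd] -> 12 lines: csj mki abdu oewnj sxxi hporm ragdp ydpyv wuyzd hyu vha pnnxl
Hunk 2: at line 4 remove [sxxi] add [ktbg,grq,pty] -> 14 lines: csj mki abdu oewnj ktbg grq pty hporm ragdp ydpyv wuyzd hyu vha pnnxl
Hunk 3: at line 6 remove [hporm,ragdp,ydpyv] add [tppxs,dyv,obbc] -> 14 lines: csj mki abdu oewnj ktbg grq pty tppxs dyv obbc wuyzd hyu vha pnnxl
Hunk 4: at line 12 remove [vha] add [wih,pgyvi,mvq] -> 16 lines: csj mki abdu oewnj ktbg grq pty tppxs dyv obbc wuyzd hyu wih pgyvi mvq pnnxl
Final line 10: obbc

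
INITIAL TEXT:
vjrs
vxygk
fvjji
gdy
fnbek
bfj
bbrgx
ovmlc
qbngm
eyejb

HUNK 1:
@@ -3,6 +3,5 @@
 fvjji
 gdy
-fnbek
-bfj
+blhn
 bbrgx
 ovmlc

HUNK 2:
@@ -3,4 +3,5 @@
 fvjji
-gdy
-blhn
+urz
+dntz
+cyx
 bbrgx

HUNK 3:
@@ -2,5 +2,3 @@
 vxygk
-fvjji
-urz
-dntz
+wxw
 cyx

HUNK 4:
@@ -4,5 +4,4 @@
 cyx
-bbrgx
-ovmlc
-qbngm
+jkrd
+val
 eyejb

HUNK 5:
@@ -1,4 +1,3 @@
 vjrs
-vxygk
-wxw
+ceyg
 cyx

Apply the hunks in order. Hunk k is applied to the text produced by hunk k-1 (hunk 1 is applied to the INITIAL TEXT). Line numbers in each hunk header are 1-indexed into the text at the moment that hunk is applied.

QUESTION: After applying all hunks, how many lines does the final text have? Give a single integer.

Hunk 1: at line 3 remove [fnbek,bfj] add [blhn] -> 9 lines: vjrs vxygk fvjji gdy blhn bbrgx ovmlc qbngm eyejb
Hunk 2: at line 3 remove [gdy,blhn] add [urz,dntz,cyx] -> 10 lines: vjrs vxygk fvjji urz dntz cyx bbrgx ovmlc qbngm eyejb
Hunk 3: at line 2 remove [fvjji,urz,dntz] add [wxw] -> 8 lines: vjrs vxygk wxw cyx bbrgx ovmlc qbngm eyejb
Hunk 4: at line 4 remove [bbrgx,ovmlc,qbngm] add [jkrd,val] -> 7 lines: vjrs vxygk wxw cyx jkrd val eyejb
Hunk 5: at line 1 remove [vxygk,wxw] add [ceyg] -> 6 lines: vjrs ceyg cyx jkrd val eyejb
Final line count: 6

Answer: 6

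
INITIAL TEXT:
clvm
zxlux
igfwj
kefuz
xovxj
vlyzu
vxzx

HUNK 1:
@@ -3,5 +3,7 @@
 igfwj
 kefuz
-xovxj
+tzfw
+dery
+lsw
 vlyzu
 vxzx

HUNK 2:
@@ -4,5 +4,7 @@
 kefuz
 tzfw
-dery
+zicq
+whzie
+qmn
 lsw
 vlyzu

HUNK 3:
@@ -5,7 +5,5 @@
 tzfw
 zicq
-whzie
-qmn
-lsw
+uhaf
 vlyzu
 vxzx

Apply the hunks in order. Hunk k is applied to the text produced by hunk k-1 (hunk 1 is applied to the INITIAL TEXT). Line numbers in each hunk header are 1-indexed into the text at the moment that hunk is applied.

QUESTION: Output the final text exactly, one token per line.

Hunk 1: at line 3 remove [xovxj] add [tzfw,dery,lsw] -> 9 lines: clvm zxlux igfwj kefuz tzfw dery lsw vlyzu vxzx
Hunk 2: at line 4 remove [dery] add [zicq,whzie,qmn] -> 11 lines: clvm zxlux igfwj kefuz tzfw zicq whzie qmn lsw vlyzu vxzx
Hunk 3: at line 5 remove [whzie,qmn,lsw] add [uhaf] -> 9 lines: clvm zxlux igfwj kefuz tzfw zicq uhaf vlyzu vxzx

Answer: clvm
zxlux
igfwj
kefuz
tzfw
zicq
uhaf
vlyzu
vxzx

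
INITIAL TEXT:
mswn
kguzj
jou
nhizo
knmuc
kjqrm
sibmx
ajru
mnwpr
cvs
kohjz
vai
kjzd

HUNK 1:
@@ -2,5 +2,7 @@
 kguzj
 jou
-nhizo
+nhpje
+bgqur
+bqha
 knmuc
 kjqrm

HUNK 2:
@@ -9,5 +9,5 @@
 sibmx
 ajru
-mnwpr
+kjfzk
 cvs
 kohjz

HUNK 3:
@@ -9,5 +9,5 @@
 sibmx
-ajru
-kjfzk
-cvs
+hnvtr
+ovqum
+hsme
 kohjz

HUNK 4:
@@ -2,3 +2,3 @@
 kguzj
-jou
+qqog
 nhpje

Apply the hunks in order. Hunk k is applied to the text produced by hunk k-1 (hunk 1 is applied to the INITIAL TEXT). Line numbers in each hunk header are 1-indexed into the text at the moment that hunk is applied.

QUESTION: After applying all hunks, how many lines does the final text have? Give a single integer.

Answer: 15

Derivation:
Hunk 1: at line 2 remove [nhizo] add [nhpje,bgqur,bqha] -> 15 lines: mswn kguzj jou nhpje bgqur bqha knmuc kjqrm sibmx ajru mnwpr cvs kohjz vai kjzd
Hunk 2: at line 9 remove [mnwpr] add [kjfzk] -> 15 lines: mswn kguzj jou nhpje bgqur bqha knmuc kjqrm sibmx ajru kjfzk cvs kohjz vai kjzd
Hunk 3: at line 9 remove [ajru,kjfzk,cvs] add [hnvtr,ovqum,hsme] -> 15 lines: mswn kguzj jou nhpje bgqur bqha knmuc kjqrm sibmx hnvtr ovqum hsme kohjz vai kjzd
Hunk 4: at line 2 remove [jou] add [qqog] -> 15 lines: mswn kguzj qqog nhpje bgqur bqha knmuc kjqrm sibmx hnvtr ovqum hsme kohjz vai kjzd
Final line count: 15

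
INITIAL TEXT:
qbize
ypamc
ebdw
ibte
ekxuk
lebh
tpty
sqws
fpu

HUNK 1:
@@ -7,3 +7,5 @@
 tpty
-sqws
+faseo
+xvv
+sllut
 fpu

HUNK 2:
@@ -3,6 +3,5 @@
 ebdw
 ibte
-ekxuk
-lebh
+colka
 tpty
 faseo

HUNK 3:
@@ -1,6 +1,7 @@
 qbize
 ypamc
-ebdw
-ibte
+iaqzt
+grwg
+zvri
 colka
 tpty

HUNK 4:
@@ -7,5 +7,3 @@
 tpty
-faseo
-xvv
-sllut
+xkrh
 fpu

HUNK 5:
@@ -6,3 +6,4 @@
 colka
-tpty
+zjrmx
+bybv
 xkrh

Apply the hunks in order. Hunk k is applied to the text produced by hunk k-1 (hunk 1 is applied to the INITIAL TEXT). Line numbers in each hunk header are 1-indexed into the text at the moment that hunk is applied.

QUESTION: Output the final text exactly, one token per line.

Answer: qbize
ypamc
iaqzt
grwg
zvri
colka
zjrmx
bybv
xkrh
fpu

Derivation:
Hunk 1: at line 7 remove [sqws] add [faseo,xvv,sllut] -> 11 lines: qbize ypamc ebdw ibte ekxuk lebh tpty faseo xvv sllut fpu
Hunk 2: at line 3 remove [ekxuk,lebh] add [colka] -> 10 lines: qbize ypamc ebdw ibte colka tpty faseo xvv sllut fpu
Hunk 3: at line 1 remove [ebdw,ibte] add [iaqzt,grwg,zvri] -> 11 lines: qbize ypamc iaqzt grwg zvri colka tpty faseo xvv sllut fpu
Hunk 4: at line 7 remove [faseo,xvv,sllut] add [xkrh] -> 9 lines: qbize ypamc iaqzt grwg zvri colka tpty xkrh fpu
Hunk 5: at line 6 remove [tpty] add [zjrmx,bybv] -> 10 lines: qbize ypamc iaqzt grwg zvri colka zjrmx bybv xkrh fpu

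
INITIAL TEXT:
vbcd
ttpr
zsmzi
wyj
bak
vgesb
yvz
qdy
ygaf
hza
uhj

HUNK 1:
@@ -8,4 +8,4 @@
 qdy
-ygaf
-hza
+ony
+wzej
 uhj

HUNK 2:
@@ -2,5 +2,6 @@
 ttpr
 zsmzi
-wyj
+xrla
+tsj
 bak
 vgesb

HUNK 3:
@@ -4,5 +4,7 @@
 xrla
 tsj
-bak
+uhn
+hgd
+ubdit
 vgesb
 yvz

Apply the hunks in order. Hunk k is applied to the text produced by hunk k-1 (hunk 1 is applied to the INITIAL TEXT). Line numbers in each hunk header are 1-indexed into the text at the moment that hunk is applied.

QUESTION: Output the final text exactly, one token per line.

Hunk 1: at line 8 remove [ygaf,hza] add [ony,wzej] -> 11 lines: vbcd ttpr zsmzi wyj bak vgesb yvz qdy ony wzej uhj
Hunk 2: at line 2 remove [wyj] add [xrla,tsj] -> 12 lines: vbcd ttpr zsmzi xrla tsj bak vgesb yvz qdy ony wzej uhj
Hunk 3: at line 4 remove [bak] add [uhn,hgd,ubdit] -> 14 lines: vbcd ttpr zsmzi xrla tsj uhn hgd ubdit vgesb yvz qdy ony wzej uhj

Answer: vbcd
ttpr
zsmzi
xrla
tsj
uhn
hgd
ubdit
vgesb
yvz
qdy
ony
wzej
uhj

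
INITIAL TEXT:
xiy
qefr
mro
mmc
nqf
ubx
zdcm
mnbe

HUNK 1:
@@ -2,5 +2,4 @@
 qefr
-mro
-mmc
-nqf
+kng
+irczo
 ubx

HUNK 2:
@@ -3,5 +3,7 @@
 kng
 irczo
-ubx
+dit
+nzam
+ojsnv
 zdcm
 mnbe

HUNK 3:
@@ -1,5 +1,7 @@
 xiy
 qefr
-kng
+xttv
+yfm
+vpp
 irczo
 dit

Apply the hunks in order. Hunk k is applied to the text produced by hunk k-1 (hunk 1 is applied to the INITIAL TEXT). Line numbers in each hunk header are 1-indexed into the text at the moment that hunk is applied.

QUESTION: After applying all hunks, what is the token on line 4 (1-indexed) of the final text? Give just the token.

Hunk 1: at line 2 remove [mro,mmc,nqf] add [kng,irczo] -> 7 lines: xiy qefr kng irczo ubx zdcm mnbe
Hunk 2: at line 3 remove [ubx] add [dit,nzam,ojsnv] -> 9 lines: xiy qefr kng irczo dit nzam ojsnv zdcm mnbe
Hunk 3: at line 1 remove [kng] add [xttv,yfm,vpp] -> 11 lines: xiy qefr xttv yfm vpp irczo dit nzam ojsnv zdcm mnbe
Final line 4: yfm

Answer: yfm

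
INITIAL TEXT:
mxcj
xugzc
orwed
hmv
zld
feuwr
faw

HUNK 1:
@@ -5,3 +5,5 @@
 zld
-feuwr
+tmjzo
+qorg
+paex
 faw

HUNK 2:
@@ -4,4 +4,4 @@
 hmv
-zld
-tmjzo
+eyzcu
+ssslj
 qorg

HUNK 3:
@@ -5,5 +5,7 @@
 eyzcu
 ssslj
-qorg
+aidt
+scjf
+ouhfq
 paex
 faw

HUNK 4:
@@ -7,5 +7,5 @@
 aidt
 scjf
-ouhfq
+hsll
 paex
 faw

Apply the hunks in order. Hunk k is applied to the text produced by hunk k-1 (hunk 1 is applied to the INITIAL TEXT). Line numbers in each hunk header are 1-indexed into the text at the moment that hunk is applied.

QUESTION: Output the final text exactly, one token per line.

Hunk 1: at line 5 remove [feuwr] add [tmjzo,qorg,paex] -> 9 lines: mxcj xugzc orwed hmv zld tmjzo qorg paex faw
Hunk 2: at line 4 remove [zld,tmjzo] add [eyzcu,ssslj] -> 9 lines: mxcj xugzc orwed hmv eyzcu ssslj qorg paex faw
Hunk 3: at line 5 remove [qorg] add [aidt,scjf,ouhfq] -> 11 lines: mxcj xugzc orwed hmv eyzcu ssslj aidt scjf ouhfq paex faw
Hunk 4: at line 7 remove [ouhfq] add [hsll] -> 11 lines: mxcj xugzc orwed hmv eyzcu ssslj aidt scjf hsll paex faw

Answer: mxcj
xugzc
orwed
hmv
eyzcu
ssslj
aidt
scjf
hsll
paex
faw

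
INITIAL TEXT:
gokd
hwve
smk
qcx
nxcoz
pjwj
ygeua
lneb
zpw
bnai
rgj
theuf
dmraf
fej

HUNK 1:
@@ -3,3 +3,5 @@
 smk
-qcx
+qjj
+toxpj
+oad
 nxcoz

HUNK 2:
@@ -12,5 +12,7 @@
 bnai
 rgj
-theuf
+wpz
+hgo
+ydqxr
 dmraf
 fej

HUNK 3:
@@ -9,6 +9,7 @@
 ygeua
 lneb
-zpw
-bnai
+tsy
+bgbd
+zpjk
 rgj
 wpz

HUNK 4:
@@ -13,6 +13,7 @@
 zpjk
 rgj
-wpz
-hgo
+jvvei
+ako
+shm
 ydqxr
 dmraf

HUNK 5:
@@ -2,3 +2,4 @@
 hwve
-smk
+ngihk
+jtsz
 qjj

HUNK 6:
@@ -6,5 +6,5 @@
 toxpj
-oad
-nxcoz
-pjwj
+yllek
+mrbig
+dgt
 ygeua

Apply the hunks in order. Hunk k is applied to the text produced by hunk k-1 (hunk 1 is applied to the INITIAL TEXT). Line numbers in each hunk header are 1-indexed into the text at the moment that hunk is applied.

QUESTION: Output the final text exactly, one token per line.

Answer: gokd
hwve
ngihk
jtsz
qjj
toxpj
yllek
mrbig
dgt
ygeua
lneb
tsy
bgbd
zpjk
rgj
jvvei
ako
shm
ydqxr
dmraf
fej

Derivation:
Hunk 1: at line 3 remove [qcx] add [qjj,toxpj,oad] -> 16 lines: gokd hwve smk qjj toxpj oad nxcoz pjwj ygeua lneb zpw bnai rgj theuf dmraf fej
Hunk 2: at line 12 remove [theuf] add [wpz,hgo,ydqxr] -> 18 lines: gokd hwve smk qjj toxpj oad nxcoz pjwj ygeua lneb zpw bnai rgj wpz hgo ydqxr dmraf fej
Hunk 3: at line 9 remove [zpw,bnai] add [tsy,bgbd,zpjk] -> 19 lines: gokd hwve smk qjj toxpj oad nxcoz pjwj ygeua lneb tsy bgbd zpjk rgj wpz hgo ydqxr dmraf fej
Hunk 4: at line 13 remove [wpz,hgo] add [jvvei,ako,shm] -> 20 lines: gokd hwve smk qjj toxpj oad nxcoz pjwj ygeua lneb tsy bgbd zpjk rgj jvvei ako shm ydqxr dmraf fej
Hunk 5: at line 2 remove [smk] add [ngihk,jtsz] -> 21 lines: gokd hwve ngihk jtsz qjj toxpj oad nxcoz pjwj ygeua lneb tsy bgbd zpjk rgj jvvei ako shm ydqxr dmraf fej
Hunk 6: at line 6 remove [oad,nxcoz,pjwj] add [yllek,mrbig,dgt] -> 21 lines: gokd hwve ngihk jtsz qjj toxpj yllek mrbig dgt ygeua lneb tsy bgbd zpjk rgj jvvei ako shm ydqxr dmraf fej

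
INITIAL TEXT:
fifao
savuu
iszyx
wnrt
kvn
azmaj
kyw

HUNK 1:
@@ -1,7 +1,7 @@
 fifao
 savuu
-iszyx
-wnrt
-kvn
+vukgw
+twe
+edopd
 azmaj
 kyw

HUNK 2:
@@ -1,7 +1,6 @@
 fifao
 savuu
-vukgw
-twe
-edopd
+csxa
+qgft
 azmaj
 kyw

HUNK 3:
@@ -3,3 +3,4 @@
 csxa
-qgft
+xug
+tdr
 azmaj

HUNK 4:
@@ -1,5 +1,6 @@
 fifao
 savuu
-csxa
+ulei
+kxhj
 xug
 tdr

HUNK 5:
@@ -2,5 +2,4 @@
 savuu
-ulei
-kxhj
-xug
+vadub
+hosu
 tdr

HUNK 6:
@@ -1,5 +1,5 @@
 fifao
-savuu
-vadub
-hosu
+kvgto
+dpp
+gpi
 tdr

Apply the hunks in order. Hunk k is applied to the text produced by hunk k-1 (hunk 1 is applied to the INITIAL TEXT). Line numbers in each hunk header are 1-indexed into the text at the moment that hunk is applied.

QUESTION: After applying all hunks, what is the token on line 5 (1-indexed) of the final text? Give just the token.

Answer: tdr

Derivation:
Hunk 1: at line 1 remove [iszyx,wnrt,kvn] add [vukgw,twe,edopd] -> 7 lines: fifao savuu vukgw twe edopd azmaj kyw
Hunk 2: at line 1 remove [vukgw,twe,edopd] add [csxa,qgft] -> 6 lines: fifao savuu csxa qgft azmaj kyw
Hunk 3: at line 3 remove [qgft] add [xug,tdr] -> 7 lines: fifao savuu csxa xug tdr azmaj kyw
Hunk 4: at line 1 remove [csxa] add [ulei,kxhj] -> 8 lines: fifao savuu ulei kxhj xug tdr azmaj kyw
Hunk 5: at line 2 remove [ulei,kxhj,xug] add [vadub,hosu] -> 7 lines: fifao savuu vadub hosu tdr azmaj kyw
Hunk 6: at line 1 remove [savuu,vadub,hosu] add [kvgto,dpp,gpi] -> 7 lines: fifao kvgto dpp gpi tdr azmaj kyw
Final line 5: tdr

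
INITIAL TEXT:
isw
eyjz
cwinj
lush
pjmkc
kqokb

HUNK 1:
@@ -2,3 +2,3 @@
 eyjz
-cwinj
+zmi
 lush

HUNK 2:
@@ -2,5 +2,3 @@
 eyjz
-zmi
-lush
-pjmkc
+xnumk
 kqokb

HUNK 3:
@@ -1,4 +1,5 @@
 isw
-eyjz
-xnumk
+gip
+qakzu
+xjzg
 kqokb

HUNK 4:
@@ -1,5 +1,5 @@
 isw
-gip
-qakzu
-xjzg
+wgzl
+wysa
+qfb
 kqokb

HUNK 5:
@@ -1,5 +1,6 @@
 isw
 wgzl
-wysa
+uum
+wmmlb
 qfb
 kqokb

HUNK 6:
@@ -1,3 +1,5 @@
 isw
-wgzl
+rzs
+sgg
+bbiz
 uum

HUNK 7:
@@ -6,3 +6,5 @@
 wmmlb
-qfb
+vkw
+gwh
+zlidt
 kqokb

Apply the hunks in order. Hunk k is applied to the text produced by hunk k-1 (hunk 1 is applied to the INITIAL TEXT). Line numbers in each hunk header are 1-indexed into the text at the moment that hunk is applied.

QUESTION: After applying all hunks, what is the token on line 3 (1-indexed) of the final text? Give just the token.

Hunk 1: at line 2 remove [cwinj] add [zmi] -> 6 lines: isw eyjz zmi lush pjmkc kqokb
Hunk 2: at line 2 remove [zmi,lush,pjmkc] add [xnumk] -> 4 lines: isw eyjz xnumk kqokb
Hunk 3: at line 1 remove [eyjz,xnumk] add [gip,qakzu,xjzg] -> 5 lines: isw gip qakzu xjzg kqokb
Hunk 4: at line 1 remove [gip,qakzu,xjzg] add [wgzl,wysa,qfb] -> 5 lines: isw wgzl wysa qfb kqokb
Hunk 5: at line 1 remove [wysa] add [uum,wmmlb] -> 6 lines: isw wgzl uum wmmlb qfb kqokb
Hunk 6: at line 1 remove [wgzl] add [rzs,sgg,bbiz] -> 8 lines: isw rzs sgg bbiz uum wmmlb qfb kqokb
Hunk 7: at line 6 remove [qfb] add [vkw,gwh,zlidt] -> 10 lines: isw rzs sgg bbiz uum wmmlb vkw gwh zlidt kqokb
Final line 3: sgg

Answer: sgg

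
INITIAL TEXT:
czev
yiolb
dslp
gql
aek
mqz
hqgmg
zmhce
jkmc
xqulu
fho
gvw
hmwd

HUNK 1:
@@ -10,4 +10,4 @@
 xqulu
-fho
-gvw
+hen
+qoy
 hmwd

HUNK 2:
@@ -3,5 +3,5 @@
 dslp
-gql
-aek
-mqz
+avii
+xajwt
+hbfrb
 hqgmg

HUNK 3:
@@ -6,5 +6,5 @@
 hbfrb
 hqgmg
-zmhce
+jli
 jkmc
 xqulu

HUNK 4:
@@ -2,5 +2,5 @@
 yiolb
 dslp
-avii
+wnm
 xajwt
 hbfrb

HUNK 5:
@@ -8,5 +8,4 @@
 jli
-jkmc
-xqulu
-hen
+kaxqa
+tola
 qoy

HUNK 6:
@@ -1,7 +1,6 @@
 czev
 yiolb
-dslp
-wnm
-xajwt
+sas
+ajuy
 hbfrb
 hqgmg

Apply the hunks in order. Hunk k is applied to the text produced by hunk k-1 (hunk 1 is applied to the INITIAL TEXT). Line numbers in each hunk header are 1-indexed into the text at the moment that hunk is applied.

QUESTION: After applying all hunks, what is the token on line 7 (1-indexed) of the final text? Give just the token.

Answer: jli

Derivation:
Hunk 1: at line 10 remove [fho,gvw] add [hen,qoy] -> 13 lines: czev yiolb dslp gql aek mqz hqgmg zmhce jkmc xqulu hen qoy hmwd
Hunk 2: at line 3 remove [gql,aek,mqz] add [avii,xajwt,hbfrb] -> 13 lines: czev yiolb dslp avii xajwt hbfrb hqgmg zmhce jkmc xqulu hen qoy hmwd
Hunk 3: at line 6 remove [zmhce] add [jli] -> 13 lines: czev yiolb dslp avii xajwt hbfrb hqgmg jli jkmc xqulu hen qoy hmwd
Hunk 4: at line 2 remove [avii] add [wnm] -> 13 lines: czev yiolb dslp wnm xajwt hbfrb hqgmg jli jkmc xqulu hen qoy hmwd
Hunk 5: at line 8 remove [jkmc,xqulu,hen] add [kaxqa,tola] -> 12 lines: czev yiolb dslp wnm xajwt hbfrb hqgmg jli kaxqa tola qoy hmwd
Hunk 6: at line 1 remove [dslp,wnm,xajwt] add [sas,ajuy] -> 11 lines: czev yiolb sas ajuy hbfrb hqgmg jli kaxqa tola qoy hmwd
Final line 7: jli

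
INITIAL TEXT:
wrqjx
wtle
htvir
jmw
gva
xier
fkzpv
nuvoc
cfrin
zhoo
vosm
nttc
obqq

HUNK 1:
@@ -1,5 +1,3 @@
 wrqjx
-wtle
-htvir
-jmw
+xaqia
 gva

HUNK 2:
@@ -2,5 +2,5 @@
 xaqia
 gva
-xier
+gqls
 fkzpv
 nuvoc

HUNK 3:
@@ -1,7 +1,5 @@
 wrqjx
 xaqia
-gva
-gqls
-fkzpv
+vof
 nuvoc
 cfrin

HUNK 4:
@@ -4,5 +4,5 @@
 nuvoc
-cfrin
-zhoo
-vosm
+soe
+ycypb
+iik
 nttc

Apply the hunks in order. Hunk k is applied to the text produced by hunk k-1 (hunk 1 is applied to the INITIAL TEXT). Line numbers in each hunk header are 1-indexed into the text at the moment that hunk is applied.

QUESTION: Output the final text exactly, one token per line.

Hunk 1: at line 1 remove [wtle,htvir,jmw] add [xaqia] -> 11 lines: wrqjx xaqia gva xier fkzpv nuvoc cfrin zhoo vosm nttc obqq
Hunk 2: at line 2 remove [xier] add [gqls] -> 11 lines: wrqjx xaqia gva gqls fkzpv nuvoc cfrin zhoo vosm nttc obqq
Hunk 3: at line 1 remove [gva,gqls,fkzpv] add [vof] -> 9 lines: wrqjx xaqia vof nuvoc cfrin zhoo vosm nttc obqq
Hunk 4: at line 4 remove [cfrin,zhoo,vosm] add [soe,ycypb,iik] -> 9 lines: wrqjx xaqia vof nuvoc soe ycypb iik nttc obqq

Answer: wrqjx
xaqia
vof
nuvoc
soe
ycypb
iik
nttc
obqq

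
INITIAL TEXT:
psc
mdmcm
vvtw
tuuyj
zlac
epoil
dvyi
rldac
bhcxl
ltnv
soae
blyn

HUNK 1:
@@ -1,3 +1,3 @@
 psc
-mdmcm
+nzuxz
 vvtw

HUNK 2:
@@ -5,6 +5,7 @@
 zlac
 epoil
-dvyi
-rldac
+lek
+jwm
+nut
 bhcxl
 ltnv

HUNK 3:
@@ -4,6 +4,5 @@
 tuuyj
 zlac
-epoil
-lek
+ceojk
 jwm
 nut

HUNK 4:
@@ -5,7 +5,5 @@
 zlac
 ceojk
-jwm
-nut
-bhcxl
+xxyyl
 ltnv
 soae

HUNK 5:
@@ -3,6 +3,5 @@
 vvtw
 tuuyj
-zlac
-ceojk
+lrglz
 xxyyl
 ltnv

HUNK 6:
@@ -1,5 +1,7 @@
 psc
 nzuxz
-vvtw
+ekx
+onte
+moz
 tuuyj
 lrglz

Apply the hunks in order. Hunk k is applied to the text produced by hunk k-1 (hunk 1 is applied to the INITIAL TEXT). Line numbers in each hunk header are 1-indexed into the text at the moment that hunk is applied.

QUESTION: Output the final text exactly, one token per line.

Answer: psc
nzuxz
ekx
onte
moz
tuuyj
lrglz
xxyyl
ltnv
soae
blyn

Derivation:
Hunk 1: at line 1 remove [mdmcm] add [nzuxz] -> 12 lines: psc nzuxz vvtw tuuyj zlac epoil dvyi rldac bhcxl ltnv soae blyn
Hunk 2: at line 5 remove [dvyi,rldac] add [lek,jwm,nut] -> 13 lines: psc nzuxz vvtw tuuyj zlac epoil lek jwm nut bhcxl ltnv soae blyn
Hunk 3: at line 4 remove [epoil,lek] add [ceojk] -> 12 lines: psc nzuxz vvtw tuuyj zlac ceojk jwm nut bhcxl ltnv soae blyn
Hunk 4: at line 5 remove [jwm,nut,bhcxl] add [xxyyl] -> 10 lines: psc nzuxz vvtw tuuyj zlac ceojk xxyyl ltnv soae blyn
Hunk 5: at line 3 remove [zlac,ceojk] add [lrglz] -> 9 lines: psc nzuxz vvtw tuuyj lrglz xxyyl ltnv soae blyn
Hunk 6: at line 1 remove [vvtw] add [ekx,onte,moz] -> 11 lines: psc nzuxz ekx onte moz tuuyj lrglz xxyyl ltnv soae blyn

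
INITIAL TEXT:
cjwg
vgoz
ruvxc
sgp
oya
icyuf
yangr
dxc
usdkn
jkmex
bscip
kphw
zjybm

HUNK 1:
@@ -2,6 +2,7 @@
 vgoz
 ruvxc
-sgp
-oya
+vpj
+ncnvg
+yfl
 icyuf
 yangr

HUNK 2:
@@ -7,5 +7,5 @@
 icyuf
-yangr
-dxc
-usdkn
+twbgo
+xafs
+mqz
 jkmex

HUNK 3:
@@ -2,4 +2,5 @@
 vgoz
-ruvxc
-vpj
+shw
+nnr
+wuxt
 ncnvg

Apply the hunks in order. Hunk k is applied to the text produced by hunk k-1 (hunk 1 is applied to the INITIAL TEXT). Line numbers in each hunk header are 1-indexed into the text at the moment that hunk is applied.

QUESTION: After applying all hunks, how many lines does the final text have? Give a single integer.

Hunk 1: at line 2 remove [sgp,oya] add [vpj,ncnvg,yfl] -> 14 lines: cjwg vgoz ruvxc vpj ncnvg yfl icyuf yangr dxc usdkn jkmex bscip kphw zjybm
Hunk 2: at line 7 remove [yangr,dxc,usdkn] add [twbgo,xafs,mqz] -> 14 lines: cjwg vgoz ruvxc vpj ncnvg yfl icyuf twbgo xafs mqz jkmex bscip kphw zjybm
Hunk 3: at line 2 remove [ruvxc,vpj] add [shw,nnr,wuxt] -> 15 lines: cjwg vgoz shw nnr wuxt ncnvg yfl icyuf twbgo xafs mqz jkmex bscip kphw zjybm
Final line count: 15

Answer: 15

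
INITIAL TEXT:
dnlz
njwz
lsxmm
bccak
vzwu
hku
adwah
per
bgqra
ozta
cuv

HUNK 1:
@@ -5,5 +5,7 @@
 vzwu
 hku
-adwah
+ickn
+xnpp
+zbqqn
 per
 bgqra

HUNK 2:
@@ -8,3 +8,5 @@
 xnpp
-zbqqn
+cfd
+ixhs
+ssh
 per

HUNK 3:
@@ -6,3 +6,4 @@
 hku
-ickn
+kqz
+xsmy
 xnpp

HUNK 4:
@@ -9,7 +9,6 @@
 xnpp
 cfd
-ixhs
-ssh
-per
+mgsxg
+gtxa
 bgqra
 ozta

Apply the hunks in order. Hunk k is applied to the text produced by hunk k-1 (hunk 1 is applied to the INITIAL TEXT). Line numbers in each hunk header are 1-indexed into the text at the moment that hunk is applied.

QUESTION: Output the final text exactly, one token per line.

Hunk 1: at line 5 remove [adwah] add [ickn,xnpp,zbqqn] -> 13 lines: dnlz njwz lsxmm bccak vzwu hku ickn xnpp zbqqn per bgqra ozta cuv
Hunk 2: at line 8 remove [zbqqn] add [cfd,ixhs,ssh] -> 15 lines: dnlz njwz lsxmm bccak vzwu hku ickn xnpp cfd ixhs ssh per bgqra ozta cuv
Hunk 3: at line 6 remove [ickn] add [kqz,xsmy] -> 16 lines: dnlz njwz lsxmm bccak vzwu hku kqz xsmy xnpp cfd ixhs ssh per bgqra ozta cuv
Hunk 4: at line 9 remove [ixhs,ssh,per] add [mgsxg,gtxa] -> 15 lines: dnlz njwz lsxmm bccak vzwu hku kqz xsmy xnpp cfd mgsxg gtxa bgqra ozta cuv

Answer: dnlz
njwz
lsxmm
bccak
vzwu
hku
kqz
xsmy
xnpp
cfd
mgsxg
gtxa
bgqra
ozta
cuv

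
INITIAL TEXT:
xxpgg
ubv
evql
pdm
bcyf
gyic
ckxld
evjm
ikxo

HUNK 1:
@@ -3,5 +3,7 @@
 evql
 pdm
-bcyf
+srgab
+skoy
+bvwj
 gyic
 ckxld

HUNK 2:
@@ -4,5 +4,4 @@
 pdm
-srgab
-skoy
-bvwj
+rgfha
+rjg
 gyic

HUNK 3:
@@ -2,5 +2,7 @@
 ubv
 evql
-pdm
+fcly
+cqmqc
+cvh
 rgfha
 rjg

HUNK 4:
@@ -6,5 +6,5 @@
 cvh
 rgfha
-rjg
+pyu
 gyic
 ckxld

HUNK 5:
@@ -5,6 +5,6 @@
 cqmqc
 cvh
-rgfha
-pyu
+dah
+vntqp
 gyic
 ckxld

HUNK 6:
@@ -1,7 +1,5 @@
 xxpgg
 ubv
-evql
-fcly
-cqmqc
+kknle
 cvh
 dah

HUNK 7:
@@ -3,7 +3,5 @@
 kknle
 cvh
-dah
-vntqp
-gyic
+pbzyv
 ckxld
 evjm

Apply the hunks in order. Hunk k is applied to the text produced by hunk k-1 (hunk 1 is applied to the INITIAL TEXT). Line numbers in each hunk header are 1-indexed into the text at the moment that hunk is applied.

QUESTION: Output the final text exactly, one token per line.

Hunk 1: at line 3 remove [bcyf] add [srgab,skoy,bvwj] -> 11 lines: xxpgg ubv evql pdm srgab skoy bvwj gyic ckxld evjm ikxo
Hunk 2: at line 4 remove [srgab,skoy,bvwj] add [rgfha,rjg] -> 10 lines: xxpgg ubv evql pdm rgfha rjg gyic ckxld evjm ikxo
Hunk 3: at line 2 remove [pdm] add [fcly,cqmqc,cvh] -> 12 lines: xxpgg ubv evql fcly cqmqc cvh rgfha rjg gyic ckxld evjm ikxo
Hunk 4: at line 6 remove [rjg] add [pyu] -> 12 lines: xxpgg ubv evql fcly cqmqc cvh rgfha pyu gyic ckxld evjm ikxo
Hunk 5: at line 5 remove [rgfha,pyu] add [dah,vntqp] -> 12 lines: xxpgg ubv evql fcly cqmqc cvh dah vntqp gyic ckxld evjm ikxo
Hunk 6: at line 1 remove [evql,fcly,cqmqc] add [kknle] -> 10 lines: xxpgg ubv kknle cvh dah vntqp gyic ckxld evjm ikxo
Hunk 7: at line 3 remove [dah,vntqp,gyic] add [pbzyv] -> 8 lines: xxpgg ubv kknle cvh pbzyv ckxld evjm ikxo

Answer: xxpgg
ubv
kknle
cvh
pbzyv
ckxld
evjm
ikxo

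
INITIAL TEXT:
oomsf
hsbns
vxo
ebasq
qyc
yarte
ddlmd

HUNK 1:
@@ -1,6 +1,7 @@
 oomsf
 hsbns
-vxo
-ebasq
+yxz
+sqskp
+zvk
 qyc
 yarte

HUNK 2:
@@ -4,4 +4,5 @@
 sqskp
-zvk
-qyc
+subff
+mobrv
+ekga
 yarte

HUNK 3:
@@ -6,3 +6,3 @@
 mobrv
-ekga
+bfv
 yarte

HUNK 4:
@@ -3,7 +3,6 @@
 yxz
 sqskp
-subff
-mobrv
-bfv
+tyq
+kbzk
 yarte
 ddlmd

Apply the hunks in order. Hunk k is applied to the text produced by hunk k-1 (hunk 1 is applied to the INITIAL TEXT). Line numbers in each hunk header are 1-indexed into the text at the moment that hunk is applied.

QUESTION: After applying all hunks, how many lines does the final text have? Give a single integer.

Hunk 1: at line 1 remove [vxo,ebasq] add [yxz,sqskp,zvk] -> 8 lines: oomsf hsbns yxz sqskp zvk qyc yarte ddlmd
Hunk 2: at line 4 remove [zvk,qyc] add [subff,mobrv,ekga] -> 9 lines: oomsf hsbns yxz sqskp subff mobrv ekga yarte ddlmd
Hunk 3: at line 6 remove [ekga] add [bfv] -> 9 lines: oomsf hsbns yxz sqskp subff mobrv bfv yarte ddlmd
Hunk 4: at line 3 remove [subff,mobrv,bfv] add [tyq,kbzk] -> 8 lines: oomsf hsbns yxz sqskp tyq kbzk yarte ddlmd
Final line count: 8

Answer: 8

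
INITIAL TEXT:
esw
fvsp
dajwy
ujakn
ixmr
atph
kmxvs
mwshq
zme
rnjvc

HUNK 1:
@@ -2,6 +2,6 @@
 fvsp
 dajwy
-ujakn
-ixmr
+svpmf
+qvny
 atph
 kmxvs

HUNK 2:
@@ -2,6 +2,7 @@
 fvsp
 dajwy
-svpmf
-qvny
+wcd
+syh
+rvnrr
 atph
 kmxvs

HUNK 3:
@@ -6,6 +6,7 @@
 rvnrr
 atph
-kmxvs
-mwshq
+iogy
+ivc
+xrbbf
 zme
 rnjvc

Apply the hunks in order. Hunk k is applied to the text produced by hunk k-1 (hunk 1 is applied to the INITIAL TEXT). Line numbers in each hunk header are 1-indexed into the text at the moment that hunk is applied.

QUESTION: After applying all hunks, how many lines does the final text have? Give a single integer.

Answer: 12

Derivation:
Hunk 1: at line 2 remove [ujakn,ixmr] add [svpmf,qvny] -> 10 lines: esw fvsp dajwy svpmf qvny atph kmxvs mwshq zme rnjvc
Hunk 2: at line 2 remove [svpmf,qvny] add [wcd,syh,rvnrr] -> 11 lines: esw fvsp dajwy wcd syh rvnrr atph kmxvs mwshq zme rnjvc
Hunk 3: at line 6 remove [kmxvs,mwshq] add [iogy,ivc,xrbbf] -> 12 lines: esw fvsp dajwy wcd syh rvnrr atph iogy ivc xrbbf zme rnjvc
Final line count: 12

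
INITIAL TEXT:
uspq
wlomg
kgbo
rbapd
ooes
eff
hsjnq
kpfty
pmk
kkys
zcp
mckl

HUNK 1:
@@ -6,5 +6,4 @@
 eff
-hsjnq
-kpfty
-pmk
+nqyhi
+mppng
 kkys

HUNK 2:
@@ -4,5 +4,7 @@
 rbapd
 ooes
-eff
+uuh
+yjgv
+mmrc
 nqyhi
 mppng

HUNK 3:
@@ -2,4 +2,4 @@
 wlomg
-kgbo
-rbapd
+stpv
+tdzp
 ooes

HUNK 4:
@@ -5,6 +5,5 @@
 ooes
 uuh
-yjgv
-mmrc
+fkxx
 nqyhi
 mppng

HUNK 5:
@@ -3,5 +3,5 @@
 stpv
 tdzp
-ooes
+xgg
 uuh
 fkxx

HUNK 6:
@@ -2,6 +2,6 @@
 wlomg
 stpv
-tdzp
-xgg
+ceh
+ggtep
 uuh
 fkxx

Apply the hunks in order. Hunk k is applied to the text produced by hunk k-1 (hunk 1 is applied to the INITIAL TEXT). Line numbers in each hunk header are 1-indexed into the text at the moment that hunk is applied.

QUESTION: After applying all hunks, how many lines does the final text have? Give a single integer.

Answer: 12

Derivation:
Hunk 1: at line 6 remove [hsjnq,kpfty,pmk] add [nqyhi,mppng] -> 11 lines: uspq wlomg kgbo rbapd ooes eff nqyhi mppng kkys zcp mckl
Hunk 2: at line 4 remove [eff] add [uuh,yjgv,mmrc] -> 13 lines: uspq wlomg kgbo rbapd ooes uuh yjgv mmrc nqyhi mppng kkys zcp mckl
Hunk 3: at line 2 remove [kgbo,rbapd] add [stpv,tdzp] -> 13 lines: uspq wlomg stpv tdzp ooes uuh yjgv mmrc nqyhi mppng kkys zcp mckl
Hunk 4: at line 5 remove [yjgv,mmrc] add [fkxx] -> 12 lines: uspq wlomg stpv tdzp ooes uuh fkxx nqyhi mppng kkys zcp mckl
Hunk 5: at line 3 remove [ooes] add [xgg] -> 12 lines: uspq wlomg stpv tdzp xgg uuh fkxx nqyhi mppng kkys zcp mckl
Hunk 6: at line 2 remove [tdzp,xgg] add [ceh,ggtep] -> 12 lines: uspq wlomg stpv ceh ggtep uuh fkxx nqyhi mppng kkys zcp mckl
Final line count: 12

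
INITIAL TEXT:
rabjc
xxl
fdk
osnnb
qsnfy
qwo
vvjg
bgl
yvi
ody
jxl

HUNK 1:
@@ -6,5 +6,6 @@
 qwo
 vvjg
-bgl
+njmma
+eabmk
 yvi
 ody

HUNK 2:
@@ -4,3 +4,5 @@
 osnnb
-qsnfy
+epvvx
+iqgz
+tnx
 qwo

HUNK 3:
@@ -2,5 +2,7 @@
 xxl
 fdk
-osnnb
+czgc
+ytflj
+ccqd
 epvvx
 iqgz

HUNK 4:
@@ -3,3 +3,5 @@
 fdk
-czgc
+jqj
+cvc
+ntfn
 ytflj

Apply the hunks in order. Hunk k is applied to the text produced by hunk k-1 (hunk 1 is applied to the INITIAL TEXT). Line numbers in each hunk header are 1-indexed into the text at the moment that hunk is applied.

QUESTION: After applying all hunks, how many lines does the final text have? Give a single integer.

Answer: 18

Derivation:
Hunk 1: at line 6 remove [bgl] add [njmma,eabmk] -> 12 lines: rabjc xxl fdk osnnb qsnfy qwo vvjg njmma eabmk yvi ody jxl
Hunk 2: at line 4 remove [qsnfy] add [epvvx,iqgz,tnx] -> 14 lines: rabjc xxl fdk osnnb epvvx iqgz tnx qwo vvjg njmma eabmk yvi ody jxl
Hunk 3: at line 2 remove [osnnb] add [czgc,ytflj,ccqd] -> 16 lines: rabjc xxl fdk czgc ytflj ccqd epvvx iqgz tnx qwo vvjg njmma eabmk yvi ody jxl
Hunk 4: at line 3 remove [czgc] add [jqj,cvc,ntfn] -> 18 lines: rabjc xxl fdk jqj cvc ntfn ytflj ccqd epvvx iqgz tnx qwo vvjg njmma eabmk yvi ody jxl
Final line count: 18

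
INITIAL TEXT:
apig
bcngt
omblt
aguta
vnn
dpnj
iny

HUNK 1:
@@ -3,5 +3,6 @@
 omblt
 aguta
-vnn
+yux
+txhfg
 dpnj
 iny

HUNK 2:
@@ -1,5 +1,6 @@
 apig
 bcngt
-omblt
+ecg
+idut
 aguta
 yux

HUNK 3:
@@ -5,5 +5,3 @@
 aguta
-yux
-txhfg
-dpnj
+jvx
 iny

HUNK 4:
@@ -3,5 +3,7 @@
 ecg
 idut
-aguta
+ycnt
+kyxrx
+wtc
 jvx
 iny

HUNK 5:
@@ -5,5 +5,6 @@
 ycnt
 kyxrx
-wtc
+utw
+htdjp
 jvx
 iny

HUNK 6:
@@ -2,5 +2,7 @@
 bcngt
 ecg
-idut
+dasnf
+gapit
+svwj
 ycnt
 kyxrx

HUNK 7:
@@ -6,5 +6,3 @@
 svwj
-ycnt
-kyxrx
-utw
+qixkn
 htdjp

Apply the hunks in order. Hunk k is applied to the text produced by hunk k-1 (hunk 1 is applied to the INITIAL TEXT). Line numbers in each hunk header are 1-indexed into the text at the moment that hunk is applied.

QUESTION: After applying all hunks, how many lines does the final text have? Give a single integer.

Hunk 1: at line 3 remove [vnn] add [yux,txhfg] -> 8 lines: apig bcngt omblt aguta yux txhfg dpnj iny
Hunk 2: at line 1 remove [omblt] add [ecg,idut] -> 9 lines: apig bcngt ecg idut aguta yux txhfg dpnj iny
Hunk 3: at line 5 remove [yux,txhfg,dpnj] add [jvx] -> 7 lines: apig bcngt ecg idut aguta jvx iny
Hunk 4: at line 3 remove [aguta] add [ycnt,kyxrx,wtc] -> 9 lines: apig bcngt ecg idut ycnt kyxrx wtc jvx iny
Hunk 5: at line 5 remove [wtc] add [utw,htdjp] -> 10 lines: apig bcngt ecg idut ycnt kyxrx utw htdjp jvx iny
Hunk 6: at line 2 remove [idut] add [dasnf,gapit,svwj] -> 12 lines: apig bcngt ecg dasnf gapit svwj ycnt kyxrx utw htdjp jvx iny
Hunk 7: at line 6 remove [ycnt,kyxrx,utw] add [qixkn] -> 10 lines: apig bcngt ecg dasnf gapit svwj qixkn htdjp jvx iny
Final line count: 10

Answer: 10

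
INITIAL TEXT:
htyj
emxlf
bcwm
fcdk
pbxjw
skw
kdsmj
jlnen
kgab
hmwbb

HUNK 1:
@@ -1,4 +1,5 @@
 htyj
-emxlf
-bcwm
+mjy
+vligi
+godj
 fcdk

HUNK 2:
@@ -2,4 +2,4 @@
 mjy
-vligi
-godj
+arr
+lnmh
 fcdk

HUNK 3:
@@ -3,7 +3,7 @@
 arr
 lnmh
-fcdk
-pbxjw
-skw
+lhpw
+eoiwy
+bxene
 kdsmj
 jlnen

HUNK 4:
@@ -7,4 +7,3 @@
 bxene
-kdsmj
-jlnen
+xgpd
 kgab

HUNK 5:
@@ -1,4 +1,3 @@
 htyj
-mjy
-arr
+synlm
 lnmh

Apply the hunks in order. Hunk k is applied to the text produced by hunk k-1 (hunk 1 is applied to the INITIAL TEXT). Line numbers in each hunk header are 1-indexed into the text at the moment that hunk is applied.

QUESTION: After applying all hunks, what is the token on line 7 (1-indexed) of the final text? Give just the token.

Answer: xgpd

Derivation:
Hunk 1: at line 1 remove [emxlf,bcwm] add [mjy,vligi,godj] -> 11 lines: htyj mjy vligi godj fcdk pbxjw skw kdsmj jlnen kgab hmwbb
Hunk 2: at line 2 remove [vligi,godj] add [arr,lnmh] -> 11 lines: htyj mjy arr lnmh fcdk pbxjw skw kdsmj jlnen kgab hmwbb
Hunk 3: at line 3 remove [fcdk,pbxjw,skw] add [lhpw,eoiwy,bxene] -> 11 lines: htyj mjy arr lnmh lhpw eoiwy bxene kdsmj jlnen kgab hmwbb
Hunk 4: at line 7 remove [kdsmj,jlnen] add [xgpd] -> 10 lines: htyj mjy arr lnmh lhpw eoiwy bxene xgpd kgab hmwbb
Hunk 5: at line 1 remove [mjy,arr] add [synlm] -> 9 lines: htyj synlm lnmh lhpw eoiwy bxene xgpd kgab hmwbb
Final line 7: xgpd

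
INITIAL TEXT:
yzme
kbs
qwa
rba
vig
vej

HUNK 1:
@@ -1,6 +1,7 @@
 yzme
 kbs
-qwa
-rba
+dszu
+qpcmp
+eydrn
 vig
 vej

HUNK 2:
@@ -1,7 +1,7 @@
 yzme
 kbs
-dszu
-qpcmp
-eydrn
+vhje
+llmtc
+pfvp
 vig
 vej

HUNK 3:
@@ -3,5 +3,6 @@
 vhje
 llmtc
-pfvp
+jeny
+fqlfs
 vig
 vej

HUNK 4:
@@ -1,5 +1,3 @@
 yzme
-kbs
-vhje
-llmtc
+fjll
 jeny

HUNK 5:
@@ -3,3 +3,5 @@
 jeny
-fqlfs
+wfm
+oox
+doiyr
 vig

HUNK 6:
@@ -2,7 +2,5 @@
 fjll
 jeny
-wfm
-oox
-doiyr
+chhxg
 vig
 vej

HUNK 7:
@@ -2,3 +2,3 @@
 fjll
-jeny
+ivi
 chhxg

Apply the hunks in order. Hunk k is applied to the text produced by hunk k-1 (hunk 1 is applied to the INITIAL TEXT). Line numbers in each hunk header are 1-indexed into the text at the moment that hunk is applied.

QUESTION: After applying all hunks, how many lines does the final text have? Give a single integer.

Hunk 1: at line 1 remove [qwa,rba] add [dszu,qpcmp,eydrn] -> 7 lines: yzme kbs dszu qpcmp eydrn vig vej
Hunk 2: at line 1 remove [dszu,qpcmp,eydrn] add [vhje,llmtc,pfvp] -> 7 lines: yzme kbs vhje llmtc pfvp vig vej
Hunk 3: at line 3 remove [pfvp] add [jeny,fqlfs] -> 8 lines: yzme kbs vhje llmtc jeny fqlfs vig vej
Hunk 4: at line 1 remove [kbs,vhje,llmtc] add [fjll] -> 6 lines: yzme fjll jeny fqlfs vig vej
Hunk 5: at line 3 remove [fqlfs] add [wfm,oox,doiyr] -> 8 lines: yzme fjll jeny wfm oox doiyr vig vej
Hunk 6: at line 2 remove [wfm,oox,doiyr] add [chhxg] -> 6 lines: yzme fjll jeny chhxg vig vej
Hunk 7: at line 2 remove [jeny] add [ivi] -> 6 lines: yzme fjll ivi chhxg vig vej
Final line count: 6

Answer: 6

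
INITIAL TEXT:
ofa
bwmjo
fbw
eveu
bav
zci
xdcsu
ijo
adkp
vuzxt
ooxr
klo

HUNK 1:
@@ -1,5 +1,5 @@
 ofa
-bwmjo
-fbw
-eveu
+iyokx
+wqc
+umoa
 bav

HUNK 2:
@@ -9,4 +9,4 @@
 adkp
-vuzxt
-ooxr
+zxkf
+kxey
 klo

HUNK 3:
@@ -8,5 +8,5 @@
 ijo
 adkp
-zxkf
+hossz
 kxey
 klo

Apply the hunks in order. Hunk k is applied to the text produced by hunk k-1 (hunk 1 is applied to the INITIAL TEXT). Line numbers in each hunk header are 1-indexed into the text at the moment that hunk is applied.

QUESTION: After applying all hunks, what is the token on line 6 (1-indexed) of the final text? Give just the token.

Hunk 1: at line 1 remove [bwmjo,fbw,eveu] add [iyokx,wqc,umoa] -> 12 lines: ofa iyokx wqc umoa bav zci xdcsu ijo adkp vuzxt ooxr klo
Hunk 2: at line 9 remove [vuzxt,ooxr] add [zxkf,kxey] -> 12 lines: ofa iyokx wqc umoa bav zci xdcsu ijo adkp zxkf kxey klo
Hunk 3: at line 8 remove [zxkf] add [hossz] -> 12 lines: ofa iyokx wqc umoa bav zci xdcsu ijo adkp hossz kxey klo
Final line 6: zci

Answer: zci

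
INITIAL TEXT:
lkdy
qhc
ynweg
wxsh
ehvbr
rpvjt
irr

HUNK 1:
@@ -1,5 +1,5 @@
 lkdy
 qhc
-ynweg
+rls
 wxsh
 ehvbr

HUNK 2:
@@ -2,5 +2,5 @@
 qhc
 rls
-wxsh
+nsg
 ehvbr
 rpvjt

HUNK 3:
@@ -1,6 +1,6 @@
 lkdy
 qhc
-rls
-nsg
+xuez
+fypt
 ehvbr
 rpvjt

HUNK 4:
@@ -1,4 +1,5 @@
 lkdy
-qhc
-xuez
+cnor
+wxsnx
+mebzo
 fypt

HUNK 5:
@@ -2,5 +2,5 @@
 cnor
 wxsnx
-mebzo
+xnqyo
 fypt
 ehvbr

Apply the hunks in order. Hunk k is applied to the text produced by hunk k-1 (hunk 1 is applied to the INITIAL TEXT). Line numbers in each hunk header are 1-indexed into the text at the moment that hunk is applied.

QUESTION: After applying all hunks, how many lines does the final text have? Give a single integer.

Answer: 8

Derivation:
Hunk 1: at line 1 remove [ynweg] add [rls] -> 7 lines: lkdy qhc rls wxsh ehvbr rpvjt irr
Hunk 2: at line 2 remove [wxsh] add [nsg] -> 7 lines: lkdy qhc rls nsg ehvbr rpvjt irr
Hunk 3: at line 1 remove [rls,nsg] add [xuez,fypt] -> 7 lines: lkdy qhc xuez fypt ehvbr rpvjt irr
Hunk 4: at line 1 remove [qhc,xuez] add [cnor,wxsnx,mebzo] -> 8 lines: lkdy cnor wxsnx mebzo fypt ehvbr rpvjt irr
Hunk 5: at line 2 remove [mebzo] add [xnqyo] -> 8 lines: lkdy cnor wxsnx xnqyo fypt ehvbr rpvjt irr
Final line count: 8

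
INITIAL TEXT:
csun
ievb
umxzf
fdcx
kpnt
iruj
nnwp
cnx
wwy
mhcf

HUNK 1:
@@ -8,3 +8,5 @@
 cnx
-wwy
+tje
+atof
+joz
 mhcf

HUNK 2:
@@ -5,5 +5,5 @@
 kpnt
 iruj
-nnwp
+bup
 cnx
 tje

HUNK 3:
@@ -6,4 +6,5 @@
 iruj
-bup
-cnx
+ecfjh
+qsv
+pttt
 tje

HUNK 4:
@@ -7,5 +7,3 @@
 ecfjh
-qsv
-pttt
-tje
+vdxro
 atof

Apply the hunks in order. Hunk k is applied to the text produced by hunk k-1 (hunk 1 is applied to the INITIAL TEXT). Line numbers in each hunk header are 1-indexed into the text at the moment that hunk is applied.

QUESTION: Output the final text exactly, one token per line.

Answer: csun
ievb
umxzf
fdcx
kpnt
iruj
ecfjh
vdxro
atof
joz
mhcf

Derivation:
Hunk 1: at line 8 remove [wwy] add [tje,atof,joz] -> 12 lines: csun ievb umxzf fdcx kpnt iruj nnwp cnx tje atof joz mhcf
Hunk 2: at line 5 remove [nnwp] add [bup] -> 12 lines: csun ievb umxzf fdcx kpnt iruj bup cnx tje atof joz mhcf
Hunk 3: at line 6 remove [bup,cnx] add [ecfjh,qsv,pttt] -> 13 lines: csun ievb umxzf fdcx kpnt iruj ecfjh qsv pttt tje atof joz mhcf
Hunk 4: at line 7 remove [qsv,pttt,tje] add [vdxro] -> 11 lines: csun ievb umxzf fdcx kpnt iruj ecfjh vdxro atof joz mhcf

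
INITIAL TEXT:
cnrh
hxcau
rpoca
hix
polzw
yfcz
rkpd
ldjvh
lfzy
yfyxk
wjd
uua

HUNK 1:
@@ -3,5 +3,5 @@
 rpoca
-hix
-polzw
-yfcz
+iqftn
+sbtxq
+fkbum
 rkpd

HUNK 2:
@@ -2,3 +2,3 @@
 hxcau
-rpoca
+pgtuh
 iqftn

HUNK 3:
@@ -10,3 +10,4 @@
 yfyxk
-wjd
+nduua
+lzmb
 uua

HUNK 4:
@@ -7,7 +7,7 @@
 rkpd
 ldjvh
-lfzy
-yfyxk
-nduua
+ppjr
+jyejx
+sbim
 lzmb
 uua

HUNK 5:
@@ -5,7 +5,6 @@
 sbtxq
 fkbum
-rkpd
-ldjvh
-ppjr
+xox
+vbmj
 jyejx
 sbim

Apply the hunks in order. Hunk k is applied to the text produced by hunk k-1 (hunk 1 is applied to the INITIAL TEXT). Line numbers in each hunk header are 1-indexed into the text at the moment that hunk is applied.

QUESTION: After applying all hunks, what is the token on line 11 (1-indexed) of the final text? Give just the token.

Hunk 1: at line 3 remove [hix,polzw,yfcz] add [iqftn,sbtxq,fkbum] -> 12 lines: cnrh hxcau rpoca iqftn sbtxq fkbum rkpd ldjvh lfzy yfyxk wjd uua
Hunk 2: at line 2 remove [rpoca] add [pgtuh] -> 12 lines: cnrh hxcau pgtuh iqftn sbtxq fkbum rkpd ldjvh lfzy yfyxk wjd uua
Hunk 3: at line 10 remove [wjd] add [nduua,lzmb] -> 13 lines: cnrh hxcau pgtuh iqftn sbtxq fkbum rkpd ldjvh lfzy yfyxk nduua lzmb uua
Hunk 4: at line 7 remove [lfzy,yfyxk,nduua] add [ppjr,jyejx,sbim] -> 13 lines: cnrh hxcau pgtuh iqftn sbtxq fkbum rkpd ldjvh ppjr jyejx sbim lzmb uua
Hunk 5: at line 5 remove [rkpd,ldjvh,ppjr] add [xox,vbmj] -> 12 lines: cnrh hxcau pgtuh iqftn sbtxq fkbum xox vbmj jyejx sbim lzmb uua
Final line 11: lzmb

Answer: lzmb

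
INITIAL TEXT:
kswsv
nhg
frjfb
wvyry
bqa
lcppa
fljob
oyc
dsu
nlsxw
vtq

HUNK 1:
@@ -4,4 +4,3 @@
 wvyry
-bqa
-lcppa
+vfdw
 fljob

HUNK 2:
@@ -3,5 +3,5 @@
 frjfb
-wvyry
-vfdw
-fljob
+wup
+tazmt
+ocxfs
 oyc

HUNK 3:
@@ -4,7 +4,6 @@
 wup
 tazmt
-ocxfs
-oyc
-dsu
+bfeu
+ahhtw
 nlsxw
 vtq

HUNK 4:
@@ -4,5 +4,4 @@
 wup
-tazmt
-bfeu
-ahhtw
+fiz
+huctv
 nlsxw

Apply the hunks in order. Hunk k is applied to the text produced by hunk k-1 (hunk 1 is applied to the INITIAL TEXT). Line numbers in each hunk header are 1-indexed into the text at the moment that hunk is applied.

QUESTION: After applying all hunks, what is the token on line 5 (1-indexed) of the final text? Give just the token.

Hunk 1: at line 4 remove [bqa,lcppa] add [vfdw] -> 10 lines: kswsv nhg frjfb wvyry vfdw fljob oyc dsu nlsxw vtq
Hunk 2: at line 3 remove [wvyry,vfdw,fljob] add [wup,tazmt,ocxfs] -> 10 lines: kswsv nhg frjfb wup tazmt ocxfs oyc dsu nlsxw vtq
Hunk 3: at line 4 remove [ocxfs,oyc,dsu] add [bfeu,ahhtw] -> 9 lines: kswsv nhg frjfb wup tazmt bfeu ahhtw nlsxw vtq
Hunk 4: at line 4 remove [tazmt,bfeu,ahhtw] add [fiz,huctv] -> 8 lines: kswsv nhg frjfb wup fiz huctv nlsxw vtq
Final line 5: fiz

Answer: fiz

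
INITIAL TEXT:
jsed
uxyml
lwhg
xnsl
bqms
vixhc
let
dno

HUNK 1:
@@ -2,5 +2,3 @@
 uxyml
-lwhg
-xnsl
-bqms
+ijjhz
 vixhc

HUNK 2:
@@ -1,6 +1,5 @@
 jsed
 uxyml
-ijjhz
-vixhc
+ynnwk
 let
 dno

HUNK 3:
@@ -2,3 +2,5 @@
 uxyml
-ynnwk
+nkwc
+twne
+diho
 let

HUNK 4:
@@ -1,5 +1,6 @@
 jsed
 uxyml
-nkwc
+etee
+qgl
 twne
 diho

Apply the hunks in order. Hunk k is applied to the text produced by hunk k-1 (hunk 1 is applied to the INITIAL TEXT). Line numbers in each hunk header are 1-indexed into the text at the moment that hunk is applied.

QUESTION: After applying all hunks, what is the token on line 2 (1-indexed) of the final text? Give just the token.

Hunk 1: at line 2 remove [lwhg,xnsl,bqms] add [ijjhz] -> 6 lines: jsed uxyml ijjhz vixhc let dno
Hunk 2: at line 1 remove [ijjhz,vixhc] add [ynnwk] -> 5 lines: jsed uxyml ynnwk let dno
Hunk 3: at line 2 remove [ynnwk] add [nkwc,twne,diho] -> 7 lines: jsed uxyml nkwc twne diho let dno
Hunk 4: at line 1 remove [nkwc] add [etee,qgl] -> 8 lines: jsed uxyml etee qgl twne diho let dno
Final line 2: uxyml

Answer: uxyml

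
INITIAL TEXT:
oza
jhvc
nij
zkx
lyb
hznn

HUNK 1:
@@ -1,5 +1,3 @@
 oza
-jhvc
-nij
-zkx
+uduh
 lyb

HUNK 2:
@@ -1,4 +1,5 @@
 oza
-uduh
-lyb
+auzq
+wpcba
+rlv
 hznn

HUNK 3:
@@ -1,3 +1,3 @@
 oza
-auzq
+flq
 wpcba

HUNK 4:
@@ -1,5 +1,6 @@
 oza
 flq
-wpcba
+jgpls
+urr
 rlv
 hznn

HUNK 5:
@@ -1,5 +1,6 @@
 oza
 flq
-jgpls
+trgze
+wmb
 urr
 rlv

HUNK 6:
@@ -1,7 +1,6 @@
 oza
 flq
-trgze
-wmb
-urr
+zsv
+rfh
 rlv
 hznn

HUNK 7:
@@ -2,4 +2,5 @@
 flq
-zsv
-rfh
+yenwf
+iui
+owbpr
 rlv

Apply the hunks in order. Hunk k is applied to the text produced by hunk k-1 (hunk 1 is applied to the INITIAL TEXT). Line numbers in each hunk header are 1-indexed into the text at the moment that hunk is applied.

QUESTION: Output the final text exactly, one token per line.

Hunk 1: at line 1 remove [jhvc,nij,zkx] add [uduh] -> 4 lines: oza uduh lyb hznn
Hunk 2: at line 1 remove [uduh,lyb] add [auzq,wpcba,rlv] -> 5 lines: oza auzq wpcba rlv hznn
Hunk 3: at line 1 remove [auzq] add [flq] -> 5 lines: oza flq wpcba rlv hznn
Hunk 4: at line 1 remove [wpcba] add [jgpls,urr] -> 6 lines: oza flq jgpls urr rlv hznn
Hunk 5: at line 1 remove [jgpls] add [trgze,wmb] -> 7 lines: oza flq trgze wmb urr rlv hznn
Hunk 6: at line 1 remove [trgze,wmb,urr] add [zsv,rfh] -> 6 lines: oza flq zsv rfh rlv hznn
Hunk 7: at line 2 remove [zsv,rfh] add [yenwf,iui,owbpr] -> 7 lines: oza flq yenwf iui owbpr rlv hznn

Answer: oza
flq
yenwf
iui
owbpr
rlv
hznn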